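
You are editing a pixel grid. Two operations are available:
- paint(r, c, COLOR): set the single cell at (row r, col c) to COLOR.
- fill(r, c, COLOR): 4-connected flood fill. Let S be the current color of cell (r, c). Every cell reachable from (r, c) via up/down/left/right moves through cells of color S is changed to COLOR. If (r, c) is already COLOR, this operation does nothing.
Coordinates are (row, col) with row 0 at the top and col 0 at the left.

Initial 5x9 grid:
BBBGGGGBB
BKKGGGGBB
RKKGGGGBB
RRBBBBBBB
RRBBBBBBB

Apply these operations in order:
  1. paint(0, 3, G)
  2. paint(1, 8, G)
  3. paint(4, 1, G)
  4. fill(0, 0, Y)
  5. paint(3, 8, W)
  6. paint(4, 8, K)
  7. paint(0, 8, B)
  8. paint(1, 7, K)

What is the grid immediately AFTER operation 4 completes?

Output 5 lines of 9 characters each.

Answer: YYYGGGGBB
YKKGGGGBG
RKKGGGGBB
RRBBBBBBB
RGBBBBBBB

Derivation:
After op 1 paint(0,3,G):
BBBGGGGBB
BKKGGGGBB
RKKGGGGBB
RRBBBBBBB
RRBBBBBBB
After op 2 paint(1,8,G):
BBBGGGGBB
BKKGGGGBG
RKKGGGGBB
RRBBBBBBB
RRBBBBBBB
After op 3 paint(4,1,G):
BBBGGGGBB
BKKGGGGBG
RKKGGGGBB
RRBBBBBBB
RGBBBBBBB
After op 4 fill(0,0,Y) [4 cells changed]:
YYYGGGGBB
YKKGGGGBG
RKKGGGGBB
RRBBBBBBB
RGBBBBBBB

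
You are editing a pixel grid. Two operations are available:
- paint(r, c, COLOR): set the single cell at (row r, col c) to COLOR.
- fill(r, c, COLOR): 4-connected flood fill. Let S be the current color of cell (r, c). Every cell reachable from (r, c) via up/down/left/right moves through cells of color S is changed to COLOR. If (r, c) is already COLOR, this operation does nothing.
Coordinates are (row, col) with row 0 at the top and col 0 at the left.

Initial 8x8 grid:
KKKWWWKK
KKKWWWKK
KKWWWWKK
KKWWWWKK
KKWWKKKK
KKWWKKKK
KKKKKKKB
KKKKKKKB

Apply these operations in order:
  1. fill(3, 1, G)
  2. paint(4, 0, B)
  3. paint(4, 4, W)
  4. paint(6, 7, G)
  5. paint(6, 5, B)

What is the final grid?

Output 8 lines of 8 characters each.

Answer: GGGWWWGG
GGGWWWGG
GGWWWWGG
GGWWWWGG
BGWWWGGG
GGWWGGGG
GGGGGBGG
GGGGGGGB

Derivation:
After op 1 fill(3,1,G) [44 cells changed]:
GGGWWWGG
GGGWWWGG
GGWWWWGG
GGWWWWGG
GGWWGGGG
GGWWGGGG
GGGGGGGB
GGGGGGGB
After op 2 paint(4,0,B):
GGGWWWGG
GGGWWWGG
GGWWWWGG
GGWWWWGG
BGWWGGGG
GGWWGGGG
GGGGGGGB
GGGGGGGB
After op 3 paint(4,4,W):
GGGWWWGG
GGGWWWGG
GGWWWWGG
GGWWWWGG
BGWWWGGG
GGWWGGGG
GGGGGGGB
GGGGGGGB
After op 4 paint(6,7,G):
GGGWWWGG
GGGWWWGG
GGWWWWGG
GGWWWWGG
BGWWWGGG
GGWWGGGG
GGGGGGGG
GGGGGGGB
After op 5 paint(6,5,B):
GGGWWWGG
GGGWWWGG
GGWWWWGG
GGWWWWGG
BGWWWGGG
GGWWGGGG
GGGGGBGG
GGGGGGGB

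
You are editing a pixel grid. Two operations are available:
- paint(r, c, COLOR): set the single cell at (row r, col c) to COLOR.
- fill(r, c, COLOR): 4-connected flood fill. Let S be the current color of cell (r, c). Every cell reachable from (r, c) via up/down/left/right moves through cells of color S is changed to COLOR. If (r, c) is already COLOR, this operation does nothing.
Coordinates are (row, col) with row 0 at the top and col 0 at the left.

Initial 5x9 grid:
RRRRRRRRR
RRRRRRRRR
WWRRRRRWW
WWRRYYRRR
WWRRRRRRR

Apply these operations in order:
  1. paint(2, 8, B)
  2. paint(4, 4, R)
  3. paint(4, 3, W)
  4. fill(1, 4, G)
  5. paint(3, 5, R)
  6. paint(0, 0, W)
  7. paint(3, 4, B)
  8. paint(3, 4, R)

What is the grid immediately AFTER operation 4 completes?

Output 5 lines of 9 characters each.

After op 1 paint(2,8,B):
RRRRRRRRR
RRRRRRRRR
WWRRRRRWB
WWRRYYRRR
WWRRRRRRR
After op 2 paint(4,4,R):
RRRRRRRRR
RRRRRRRRR
WWRRRRRWB
WWRRYYRRR
WWRRRRRRR
After op 3 paint(4,3,W):
RRRRRRRRR
RRRRRRRRR
WWRRRRRWB
WWRRYYRRR
WWRWRRRRR
After op 4 fill(1,4,G) [34 cells changed]:
GGGGGGGGG
GGGGGGGGG
WWGGGGGWB
WWGGYYGGG
WWGWGGGGG

Answer: GGGGGGGGG
GGGGGGGGG
WWGGGGGWB
WWGGYYGGG
WWGWGGGGG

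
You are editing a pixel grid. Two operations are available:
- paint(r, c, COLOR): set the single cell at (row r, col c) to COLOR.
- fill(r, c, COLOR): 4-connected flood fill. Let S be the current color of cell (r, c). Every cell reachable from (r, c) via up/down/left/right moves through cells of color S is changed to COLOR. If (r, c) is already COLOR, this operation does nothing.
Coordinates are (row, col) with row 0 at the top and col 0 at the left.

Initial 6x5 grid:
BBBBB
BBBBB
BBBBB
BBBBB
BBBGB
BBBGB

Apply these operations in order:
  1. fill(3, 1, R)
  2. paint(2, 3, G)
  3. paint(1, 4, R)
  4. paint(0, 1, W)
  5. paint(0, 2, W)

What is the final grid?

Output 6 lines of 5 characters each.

After op 1 fill(3,1,R) [28 cells changed]:
RRRRR
RRRRR
RRRRR
RRRRR
RRRGR
RRRGR
After op 2 paint(2,3,G):
RRRRR
RRRRR
RRRGR
RRRRR
RRRGR
RRRGR
After op 3 paint(1,4,R):
RRRRR
RRRRR
RRRGR
RRRRR
RRRGR
RRRGR
After op 4 paint(0,1,W):
RWRRR
RRRRR
RRRGR
RRRRR
RRRGR
RRRGR
After op 5 paint(0,2,W):
RWWRR
RRRRR
RRRGR
RRRRR
RRRGR
RRRGR

Answer: RWWRR
RRRRR
RRRGR
RRRRR
RRRGR
RRRGR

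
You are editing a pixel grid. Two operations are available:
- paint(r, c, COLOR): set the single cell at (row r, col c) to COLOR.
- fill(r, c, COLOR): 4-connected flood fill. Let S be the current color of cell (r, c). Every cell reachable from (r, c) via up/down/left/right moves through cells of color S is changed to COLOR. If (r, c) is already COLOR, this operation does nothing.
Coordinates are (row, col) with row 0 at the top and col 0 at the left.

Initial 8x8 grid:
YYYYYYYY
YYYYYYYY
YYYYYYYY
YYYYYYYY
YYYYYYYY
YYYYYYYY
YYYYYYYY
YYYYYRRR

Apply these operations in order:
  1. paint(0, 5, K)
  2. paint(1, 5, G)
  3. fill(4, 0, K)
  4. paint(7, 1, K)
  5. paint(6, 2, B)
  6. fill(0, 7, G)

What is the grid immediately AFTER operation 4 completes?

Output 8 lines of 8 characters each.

Answer: KKKKKKKK
KKKKKGKK
KKKKKKKK
KKKKKKKK
KKKKKKKK
KKKKKKKK
KKKKKKKK
KKKKKRRR

Derivation:
After op 1 paint(0,5,K):
YYYYYKYY
YYYYYYYY
YYYYYYYY
YYYYYYYY
YYYYYYYY
YYYYYYYY
YYYYYYYY
YYYYYRRR
After op 2 paint(1,5,G):
YYYYYKYY
YYYYYGYY
YYYYYYYY
YYYYYYYY
YYYYYYYY
YYYYYYYY
YYYYYYYY
YYYYYRRR
After op 3 fill(4,0,K) [59 cells changed]:
KKKKKKKK
KKKKKGKK
KKKKKKKK
KKKKKKKK
KKKKKKKK
KKKKKKKK
KKKKKKKK
KKKKKRRR
After op 4 paint(7,1,K):
KKKKKKKK
KKKKKGKK
KKKKKKKK
KKKKKKKK
KKKKKKKK
KKKKKKKK
KKKKKKKK
KKKKKRRR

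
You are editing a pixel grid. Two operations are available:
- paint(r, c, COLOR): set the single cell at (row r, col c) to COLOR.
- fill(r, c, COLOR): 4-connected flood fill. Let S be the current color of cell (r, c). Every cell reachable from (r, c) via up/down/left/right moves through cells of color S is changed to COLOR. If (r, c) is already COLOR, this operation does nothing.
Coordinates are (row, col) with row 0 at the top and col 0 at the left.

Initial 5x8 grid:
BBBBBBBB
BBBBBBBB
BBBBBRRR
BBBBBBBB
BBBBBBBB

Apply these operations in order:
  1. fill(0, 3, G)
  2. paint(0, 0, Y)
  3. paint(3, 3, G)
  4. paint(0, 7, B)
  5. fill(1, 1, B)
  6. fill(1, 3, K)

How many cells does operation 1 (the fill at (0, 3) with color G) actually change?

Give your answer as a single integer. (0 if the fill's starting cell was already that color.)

After op 1 fill(0,3,G) [37 cells changed]:
GGGGGGGG
GGGGGGGG
GGGGGRRR
GGGGGGGG
GGGGGGGG

Answer: 37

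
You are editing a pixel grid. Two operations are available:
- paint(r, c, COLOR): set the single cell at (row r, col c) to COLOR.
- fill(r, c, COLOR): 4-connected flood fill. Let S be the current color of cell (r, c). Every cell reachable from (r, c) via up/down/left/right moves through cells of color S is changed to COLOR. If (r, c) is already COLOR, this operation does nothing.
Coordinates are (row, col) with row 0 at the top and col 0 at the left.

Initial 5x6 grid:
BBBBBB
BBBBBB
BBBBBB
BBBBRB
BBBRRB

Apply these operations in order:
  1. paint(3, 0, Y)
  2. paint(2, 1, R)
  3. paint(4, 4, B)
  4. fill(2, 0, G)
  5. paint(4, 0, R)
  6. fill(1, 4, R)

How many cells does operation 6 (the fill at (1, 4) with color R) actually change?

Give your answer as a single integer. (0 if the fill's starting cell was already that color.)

After op 1 paint(3,0,Y):
BBBBBB
BBBBBB
BBBBBB
YBBBRB
BBBRRB
After op 2 paint(2,1,R):
BBBBBB
BBBBBB
BRBBBB
YBBBRB
BBBRRB
After op 3 paint(4,4,B):
BBBBBB
BBBBBB
BRBBBB
YBBBRB
BBBRBB
After op 4 fill(2,0,G) [26 cells changed]:
GGGGGG
GGGGGG
GRGGGG
YGGGRG
GGGRGG
After op 5 paint(4,0,R):
GGGGGG
GGGGGG
GRGGGG
YGGGRG
RGGRGG
After op 6 fill(1,4,R) [25 cells changed]:
RRRRRR
RRRRRR
RRRRRR
YRRRRR
RRRRRR

Answer: 25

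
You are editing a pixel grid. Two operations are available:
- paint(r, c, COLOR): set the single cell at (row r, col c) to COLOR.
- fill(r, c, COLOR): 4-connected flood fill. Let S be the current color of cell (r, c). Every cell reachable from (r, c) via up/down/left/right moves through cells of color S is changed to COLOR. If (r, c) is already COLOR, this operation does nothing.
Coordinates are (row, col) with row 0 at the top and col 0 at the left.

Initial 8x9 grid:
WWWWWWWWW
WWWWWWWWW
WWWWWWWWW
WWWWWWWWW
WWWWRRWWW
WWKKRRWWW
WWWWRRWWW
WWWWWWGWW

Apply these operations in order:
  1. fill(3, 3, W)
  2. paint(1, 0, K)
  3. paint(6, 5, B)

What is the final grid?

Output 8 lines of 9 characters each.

Answer: WWWWWWWWW
KWWWWWWWW
WWWWWWWWW
WWWWWWWWW
WWWWRRWWW
WWKKRRWWW
WWWWRBWWW
WWWWWWGWW

Derivation:
After op 1 fill(3,3,W) [0 cells changed]:
WWWWWWWWW
WWWWWWWWW
WWWWWWWWW
WWWWWWWWW
WWWWRRWWW
WWKKRRWWW
WWWWRRWWW
WWWWWWGWW
After op 2 paint(1,0,K):
WWWWWWWWW
KWWWWWWWW
WWWWWWWWW
WWWWWWWWW
WWWWRRWWW
WWKKRRWWW
WWWWRRWWW
WWWWWWGWW
After op 3 paint(6,5,B):
WWWWWWWWW
KWWWWWWWW
WWWWWWWWW
WWWWWWWWW
WWWWRRWWW
WWKKRRWWW
WWWWRBWWW
WWWWWWGWW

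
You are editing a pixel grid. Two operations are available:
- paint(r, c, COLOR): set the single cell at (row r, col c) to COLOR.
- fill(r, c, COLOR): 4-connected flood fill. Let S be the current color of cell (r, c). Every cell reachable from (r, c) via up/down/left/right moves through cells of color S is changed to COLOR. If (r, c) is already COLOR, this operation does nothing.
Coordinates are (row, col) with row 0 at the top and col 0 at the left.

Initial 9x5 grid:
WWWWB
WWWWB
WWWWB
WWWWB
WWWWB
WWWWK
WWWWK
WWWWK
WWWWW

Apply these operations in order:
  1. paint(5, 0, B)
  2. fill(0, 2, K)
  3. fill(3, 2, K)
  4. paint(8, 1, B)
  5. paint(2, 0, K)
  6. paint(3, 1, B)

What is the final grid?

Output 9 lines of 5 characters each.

After op 1 paint(5,0,B):
WWWWB
WWWWB
WWWWB
WWWWB
WWWWB
BWWWK
WWWWK
WWWWK
WWWWW
After op 2 fill(0,2,K) [36 cells changed]:
KKKKB
KKKKB
KKKKB
KKKKB
KKKKB
BKKKK
KKKKK
KKKKK
KKKKK
After op 3 fill(3,2,K) [0 cells changed]:
KKKKB
KKKKB
KKKKB
KKKKB
KKKKB
BKKKK
KKKKK
KKKKK
KKKKK
After op 4 paint(8,1,B):
KKKKB
KKKKB
KKKKB
KKKKB
KKKKB
BKKKK
KKKKK
KKKKK
KBKKK
After op 5 paint(2,0,K):
KKKKB
KKKKB
KKKKB
KKKKB
KKKKB
BKKKK
KKKKK
KKKKK
KBKKK
After op 6 paint(3,1,B):
KKKKB
KKKKB
KKKKB
KBKKB
KKKKB
BKKKK
KKKKK
KKKKK
KBKKK

Answer: KKKKB
KKKKB
KKKKB
KBKKB
KKKKB
BKKKK
KKKKK
KKKKK
KBKKK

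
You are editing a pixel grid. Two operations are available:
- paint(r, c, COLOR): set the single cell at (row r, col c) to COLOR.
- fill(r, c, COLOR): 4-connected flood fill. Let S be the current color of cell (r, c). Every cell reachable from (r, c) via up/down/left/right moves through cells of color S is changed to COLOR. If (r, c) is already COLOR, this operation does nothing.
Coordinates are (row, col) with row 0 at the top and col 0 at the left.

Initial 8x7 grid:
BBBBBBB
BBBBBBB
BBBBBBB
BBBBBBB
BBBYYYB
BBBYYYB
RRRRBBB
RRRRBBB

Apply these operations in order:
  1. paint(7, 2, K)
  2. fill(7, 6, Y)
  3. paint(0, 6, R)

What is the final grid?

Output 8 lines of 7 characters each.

Answer: YYYYYYR
YYYYYYY
YYYYYYY
YYYYYYY
YYYYYYY
YYYYYYY
RRRRYYY
RRKRYYY

Derivation:
After op 1 paint(7,2,K):
BBBBBBB
BBBBBBB
BBBBBBB
BBBBBBB
BBBYYYB
BBBYYYB
RRRRBBB
RRKRBBB
After op 2 fill(7,6,Y) [42 cells changed]:
YYYYYYY
YYYYYYY
YYYYYYY
YYYYYYY
YYYYYYY
YYYYYYY
RRRRYYY
RRKRYYY
After op 3 paint(0,6,R):
YYYYYYR
YYYYYYY
YYYYYYY
YYYYYYY
YYYYYYY
YYYYYYY
RRRRYYY
RRKRYYY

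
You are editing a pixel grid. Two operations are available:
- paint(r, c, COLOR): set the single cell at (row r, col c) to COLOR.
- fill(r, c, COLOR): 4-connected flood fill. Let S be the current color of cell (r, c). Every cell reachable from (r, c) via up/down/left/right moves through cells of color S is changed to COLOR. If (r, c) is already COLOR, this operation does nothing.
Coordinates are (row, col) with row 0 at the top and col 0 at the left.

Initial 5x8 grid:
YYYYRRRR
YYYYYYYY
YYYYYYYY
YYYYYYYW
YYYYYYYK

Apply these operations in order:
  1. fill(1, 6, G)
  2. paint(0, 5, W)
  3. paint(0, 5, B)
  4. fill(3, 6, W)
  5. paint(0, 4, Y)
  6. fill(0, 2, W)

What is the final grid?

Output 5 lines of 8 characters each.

Answer: WWWWYBRR
WWWWWWWW
WWWWWWWW
WWWWWWWW
WWWWWWWK

Derivation:
After op 1 fill(1,6,G) [34 cells changed]:
GGGGRRRR
GGGGGGGG
GGGGGGGG
GGGGGGGW
GGGGGGGK
After op 2 paint(0,5,W):
GGGGRWRR
GGGGGGGG
GGGGGGGG
GGGGGGGW
GGGGGGGK
After op 3 paint(0,5,B):
GGGGRBRR
GGGGGGGG
GGGGGGGG
GGGGGGGW
GGGGGGGK
After op 4 fill(3,6,W) [34 cells changed]:
WWWWRBRR
WWWWWWWW
WWWWWWWW
WWWWWWWW
WWWWWWWK
After op 5 paint(0,4,Y):
WWWWYBRR
WWWWWWWW
WWWWWWWW
WWWWWWWW
WWWWWWWK
After op 6 fill(0,2,W) [0 cells changed]:
WWWWYBRR
WWWWWWWW
WWWWWWWW
WWWWWWWW
WWWWWWWK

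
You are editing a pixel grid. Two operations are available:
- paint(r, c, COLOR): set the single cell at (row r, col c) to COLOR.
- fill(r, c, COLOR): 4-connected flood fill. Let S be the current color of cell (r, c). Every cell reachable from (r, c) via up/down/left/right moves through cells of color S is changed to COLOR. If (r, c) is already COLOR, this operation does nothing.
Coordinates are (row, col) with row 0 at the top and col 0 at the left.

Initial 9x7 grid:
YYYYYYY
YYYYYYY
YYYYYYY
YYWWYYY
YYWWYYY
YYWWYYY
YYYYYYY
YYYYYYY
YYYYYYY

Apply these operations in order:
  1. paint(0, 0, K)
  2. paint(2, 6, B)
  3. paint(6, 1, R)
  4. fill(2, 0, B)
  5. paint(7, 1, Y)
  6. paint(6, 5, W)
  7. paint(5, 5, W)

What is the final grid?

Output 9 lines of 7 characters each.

Answer: KBBBBBB
BBBBBBB
BBBBBBB
BBWWBBB
BBWWBBB
BBWWBWB
BRBBBWB
BYBBBBB
BBBBBBB

Derivation:
After op 1 paint(0,0,K):
KYYYYYY
YYYYYYY
YYYYYYY
YYWWYYY
YYWWYYY
YYWWYYY
YYYYYYY
YYYYYYY
YYYYYYY
After op 2 paint(2,6,B):
KYYYYYY
YYYYYYY
YYYYYYB
YYWWYYY
YYWWYYY
YYWWYYY
YYYYYYY
YYYYYYY
YYYYYYY
After op 3 paint(6,1,R):
KYYYYYY
YYYYYYY
YYYYYYB
YYWWYYY
YYWWYYY
YYWWYYY
YRYYYYY
YYYYYYY
YYYYYYY
After op 4 fill(2,0,B) [54 cells changed]:
KBBBBBB
BBBBBBB
BBBBBBB
BBWWBBB
BBWWBBB
BBWWBBB
BRBBBBB
BBBBBBB
BBBBBBB
After op 5 paint(7,1,Y):
KBBBBBB
BBBBBBB
BBBBBBB
BBWWBBB
BBWWBBB
BBWWBBB
BRBBBBB
BYBBBBB
BBBBBBB
After op 6 paint(6,5,W):
KBBBBBB
BBBBBBB
BBBBBBB
BBWWBBB
BBWWBBB
BBWWBBB
BRBBBWB
BYBBBBB
BBBBBBB
After op 7 paint(5,5,W):
KBBBBBB
BBBBBBB
BBBBBBB
BBWWBBB
BBWWBBB
BBWWBWB
BRBBBWB
BYBBBBB
BBBBBBB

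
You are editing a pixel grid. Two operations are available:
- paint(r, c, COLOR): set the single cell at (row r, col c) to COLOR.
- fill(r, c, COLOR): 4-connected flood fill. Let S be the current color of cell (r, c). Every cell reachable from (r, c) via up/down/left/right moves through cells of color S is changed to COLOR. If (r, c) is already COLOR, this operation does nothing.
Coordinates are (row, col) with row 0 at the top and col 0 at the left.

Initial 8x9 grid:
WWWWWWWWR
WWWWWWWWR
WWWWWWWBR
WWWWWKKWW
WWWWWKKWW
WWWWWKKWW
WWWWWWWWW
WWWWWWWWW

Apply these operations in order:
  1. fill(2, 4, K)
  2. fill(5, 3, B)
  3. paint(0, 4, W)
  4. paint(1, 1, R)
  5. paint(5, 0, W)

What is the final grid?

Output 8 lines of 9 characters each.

Answer: BBBBWBBBR
BRBBBBBBR
BBBBBBBBR
BBBBBBBBB
BBBBBBBBB
WBBBBBBBB
BBBBBBBBB
BBBBBBBBB

Derivation:
After op 1 fill(2,4,K) [62 cells changed]:
KKKKKKKKR
KKKKKKKKR
KKKKKKKBR
KKKKKKKKK
KKKKKKKKK
KKKKKKKKK
KKKKKKKKK
KKKKKKKKK
After op 2 fill(5,3,B) [68 cells changed]:
BBBBBBBBR
BBBBBBBBR
BBBBBBBBR
BBBBBBBBB
BBBBBBBBB
BBBBBBBBB
BBBBBBBBB
BBBBBBBBB
After op 3 paint(0,4,W):
BBBBWBBBR
BBBBBBBBR
BBBBBBBBR
BBBBBBBBB
BBBBBBBBB
BBBBBBBBB
BBBBBBBBB
BBBBBBBBB
After op 4 paint(1,1,R):
BBBBWBBBR
BRBBBBBBR
BBBBBBBBR
BBBBBBBBB
BBBBBBBBB
BBBBBBBBB
BBBBBBBBB
BBBBBBBBB
After op 5 paint(5,0,W):
BBBBWBBBR
BRBBBBBBR
BBBBBBBBR
BBBBBBBBB
BBBBBBBBB
WBBBBBBBB
BBBBBBBBB
BBBBBBBBB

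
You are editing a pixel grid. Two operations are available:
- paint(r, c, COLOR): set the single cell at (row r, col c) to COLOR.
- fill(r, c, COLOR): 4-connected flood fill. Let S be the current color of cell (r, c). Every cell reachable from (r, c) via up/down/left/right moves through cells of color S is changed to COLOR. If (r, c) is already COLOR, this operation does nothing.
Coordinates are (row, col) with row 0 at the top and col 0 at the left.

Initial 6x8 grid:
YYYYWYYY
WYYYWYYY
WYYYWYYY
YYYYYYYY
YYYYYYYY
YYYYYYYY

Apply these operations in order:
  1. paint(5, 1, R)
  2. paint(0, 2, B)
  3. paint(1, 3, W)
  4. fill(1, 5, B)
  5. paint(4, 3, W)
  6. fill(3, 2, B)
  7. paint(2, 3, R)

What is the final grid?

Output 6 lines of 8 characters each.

Answer: BBBYWBBB
WBBWWBBB
WBBRWBBB
BBBBBBBB
BBBWBBBB
BRBBBBBB

Derivation:
After op 1 paint(5,1,R):
YYYYWYYY
WYYYWYYY
WYYYWYYY
YYYYYYYY
YYYYYYYY
YRYYYYYY
After op 2 paint(0,2,B):
YYBYWYYY
WYYYWYYY
WYYYWYYY
YYYYYYYY
YYYYYYYY
YRYYYYYY
After op 3 paint(1,3,W):
YYBYWYYY
WYYWWYYY
WYYYWYYY
YYYYYYYY
YYYYYYYY
YRYYYYYY
After op 4 fill(1,5,B) [39 cells changed]:
BBBYWBBB
WBBWWBBB
WBBBWBBB
BBBBBBBB
BBBBBBBB
BRBBBBBB
After op 5 paint(4,3,W):
BBBYWBBB
WBBWWBBB
WBBBWBBB
BBBBBBBB
BBBWBBBB
BRBBBBBB
After op 6 fill(3,2,B) [0 cells changed]:
BBBYWBBB
WBBWWBBB
WBBBWBBB
BBBBBBBB
BBBWBBBB
BRBBBBBB
After op 7 paint(2,3,R):
BBBYWBBB
WBBWWBBB
WBBRWBBB
BBBBBBBB
BBBWBBBB
BRBBBBBB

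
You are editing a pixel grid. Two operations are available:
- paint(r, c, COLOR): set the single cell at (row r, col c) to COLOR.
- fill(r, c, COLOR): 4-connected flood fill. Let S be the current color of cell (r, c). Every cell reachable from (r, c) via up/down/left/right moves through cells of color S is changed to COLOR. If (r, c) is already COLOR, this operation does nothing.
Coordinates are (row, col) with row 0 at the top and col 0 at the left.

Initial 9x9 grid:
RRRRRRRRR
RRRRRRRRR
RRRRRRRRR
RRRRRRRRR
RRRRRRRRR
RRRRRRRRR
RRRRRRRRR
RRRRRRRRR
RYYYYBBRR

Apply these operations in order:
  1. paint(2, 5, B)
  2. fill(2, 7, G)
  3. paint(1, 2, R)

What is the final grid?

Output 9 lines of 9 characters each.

Answer: GGGGGGGGG
GGRGGGGGG
GGGGGBGGG
GGGGGGGGG
GGGGGGGGG
GGGGGGGGG
GGGGGGGGG
GGGGGGGGG
GYYYYBBGG

Derivation:
After op 1 paint(2,5,B):
RRRRRRRRR
RRRRRRRRR
RRRRRBRRR
RRRRRRRRR
RRRRRRRRR
RRRRRRRRR
RRRRRRRRR
RRRRRRRRR
RYYYYBBRR
After op 2 fill(2,7,G) [74 cells changed]:
GGGGGGGGG
GGGGGGGGG
GGGGGBGGG
GGGGGGGGG
GGGGGGGGG
GGGGGGGGG
GGGGGGGGG
GGGGGGGGG
GYYYYBBGG
After op 3 paint(1,2,R):
GGGGGGGGG
GGRGGGGGG
GGGGGBGGG
GGGGGGGGG
GGGGGGGGG
GGGGGGGGG
GGGGGGGGG
GGGGGGGGG
GYYYYBBGG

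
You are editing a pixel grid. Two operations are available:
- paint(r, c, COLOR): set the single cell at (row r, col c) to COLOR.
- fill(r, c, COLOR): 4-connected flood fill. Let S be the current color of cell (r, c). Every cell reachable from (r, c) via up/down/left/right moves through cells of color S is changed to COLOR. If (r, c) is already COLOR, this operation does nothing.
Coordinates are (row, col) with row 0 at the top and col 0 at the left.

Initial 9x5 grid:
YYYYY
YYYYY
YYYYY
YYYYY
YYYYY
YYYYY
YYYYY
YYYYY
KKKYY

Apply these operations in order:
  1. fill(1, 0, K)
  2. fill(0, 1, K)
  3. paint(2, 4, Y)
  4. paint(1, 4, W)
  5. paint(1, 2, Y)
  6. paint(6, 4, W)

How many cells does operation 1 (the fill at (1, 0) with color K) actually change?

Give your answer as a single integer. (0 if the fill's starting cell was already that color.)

After op 1 fill(1,0,K) [42 cells changed]:
KKKKK
KKKKK
KKKKK
KKKKK
KKKKK
KKKKK
KKKKK
KKKKK
KKKKK

Answer: 42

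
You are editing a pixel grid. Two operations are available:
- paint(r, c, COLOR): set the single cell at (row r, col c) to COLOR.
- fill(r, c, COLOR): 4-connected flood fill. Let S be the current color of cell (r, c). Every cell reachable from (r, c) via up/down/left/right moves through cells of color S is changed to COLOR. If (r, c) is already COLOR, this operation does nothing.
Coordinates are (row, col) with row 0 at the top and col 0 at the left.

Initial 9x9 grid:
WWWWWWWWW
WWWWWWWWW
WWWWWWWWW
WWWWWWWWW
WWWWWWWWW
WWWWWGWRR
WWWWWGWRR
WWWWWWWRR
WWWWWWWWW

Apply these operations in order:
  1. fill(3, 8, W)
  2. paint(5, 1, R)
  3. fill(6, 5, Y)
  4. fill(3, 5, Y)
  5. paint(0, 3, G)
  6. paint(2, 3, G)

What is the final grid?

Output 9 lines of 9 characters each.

Answer: YYYGYYYYY
YYYYYYYYY
YYYGYYYYY
YYYYYYYYY
YYYYYYYYY
YRYYYYYRR
YYYYYYYRR
YYYYYYYRR
YYYYYYYYY

Derivation:
After op 1 fill(3,8,W) [0 cells changed]:
WWWWWWWWW
WWWWWWWWW
WWWWWWWWW
WWWWWWWWW
WWWWWWWWW
WWWWWGWRR
WWWWWGWRR
WWWWWWWRR
WWWWWWWWW
After op 2 paint(5,1,R):
WWWWWWWWW
WWWWWWWWW
WWWWWWWWW
WWWWWWWWW
WWWWWWWWW
WRWWWGWRR
WWWWWGWRR
WWWWWWWRR
WWWWWWWWW
After op 3 fill(6,5,Y) [2 cells changed]:
WWWWWWWWW
WWWWWWWWW
WWWWWWWWW
WWWWWWWWW
WWWWWWWWW
WRWWWYWRR
WWWWWYWRR
WWWWWWWRR
WWWWWWWWW
After op 4 fill(3,5,Y) [72 cells changed]:
YYYYYYYYY
YYYYYYYYY
YYYYYYYYY
YYYYYYYYY
YYYYYYYYY
YRYYYYYRR
YYYYYYYRR
YYYYYYYRR
YYYYYYYYY
After op 5 paint(0,3,G):
YYYGYYYYY
YYYYYYYYY
YYYYYYYYY
YYYYYYYYY
YYYYYYYYY
YRYYYYYRR
YYYYYYYRR
YYYYYYYRR
YYYYYYYYY
After op 6 paint(2,3,G):
YYYGYYYYY
YYYYYYYYY
YYYGYYYYY
YYYYYYYYY
YYYYYYYYY
YRYYYYYRR
YYYYYYYRR
YYYYYYYRR
YYYYYYYYY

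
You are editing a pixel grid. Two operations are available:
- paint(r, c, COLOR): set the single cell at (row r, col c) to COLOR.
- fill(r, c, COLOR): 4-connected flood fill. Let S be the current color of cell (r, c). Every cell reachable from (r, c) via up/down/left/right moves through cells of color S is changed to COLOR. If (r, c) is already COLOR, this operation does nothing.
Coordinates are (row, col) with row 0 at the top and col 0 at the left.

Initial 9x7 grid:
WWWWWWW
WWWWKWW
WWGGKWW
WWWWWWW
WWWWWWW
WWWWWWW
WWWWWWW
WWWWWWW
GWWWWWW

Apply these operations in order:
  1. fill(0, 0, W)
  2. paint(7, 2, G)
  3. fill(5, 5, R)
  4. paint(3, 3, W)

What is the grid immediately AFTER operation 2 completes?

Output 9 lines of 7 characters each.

Answer: WWWWWWW
WWWWKWW
WWGGKWW
WWWWWWW
WWWWWWW
WWWWWWW
WWWWWWW
WWGWWWW
GWWWWWW

Derivation:
After op 1 fill(0,0,W) [0 cells changed]:
WWWWWWW
WWWWKWW
WWGGKWW
WWWWWWW
WWWWWWW
WWWWWWW
WWWWWWW
WWWWWWW
GWWWWWW
After op 2 paint(7,2,G):
WWWWWWW
WWWWKWW
WWGGKWW
WWWWWWW
WWWWWWW
WWWWWWW
WWWWWWW
WWGWWWW
GWWWWWW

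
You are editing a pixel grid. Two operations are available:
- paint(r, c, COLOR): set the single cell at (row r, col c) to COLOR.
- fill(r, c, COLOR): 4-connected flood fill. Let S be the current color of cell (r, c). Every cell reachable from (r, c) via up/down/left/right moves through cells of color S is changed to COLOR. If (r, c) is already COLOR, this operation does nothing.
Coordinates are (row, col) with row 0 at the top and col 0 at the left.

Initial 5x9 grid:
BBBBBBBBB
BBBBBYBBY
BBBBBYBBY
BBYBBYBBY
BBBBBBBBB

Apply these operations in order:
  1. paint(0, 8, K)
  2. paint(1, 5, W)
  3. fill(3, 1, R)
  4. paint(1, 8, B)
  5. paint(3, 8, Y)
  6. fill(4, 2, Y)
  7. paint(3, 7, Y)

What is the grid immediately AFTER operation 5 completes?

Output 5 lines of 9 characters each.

After op 1 paint(0,8,K):
BBBBBBBBK
BBBBBYBBY
BBBBBYBBY
BBYBBYBBY
BBBBBBBBB
After op 2 paint(1,5,W):
BBBBBBBBK
BBBBBWBBY
BBBBBYBBY
BBYBBYBBY
BBBBBBBBB
After op 3 fill(3,1,R) [37 cells changed]:
RRRRRRRRK
RRRRRWRRY
RRRRRYRRY
RRYRRYRRY
RRRRRRRRR
After op 4 paint(1,8,B):
RRRRRRRRK
RRRRRWRRB
RRRRRYRRY
RRYRRYRRY
RRRRRRRRR
After op 5 paint(3,8,Y):
RRRRRRRRK
RRRRRWRRB
RRRRRYRRY
RRYRRYRRY
RRRRRRRRR

Answer: RRRRRRRRK
RRRRRWRRB
RRRRRYRRY
RRYRRYRRY
RRRRRRRRR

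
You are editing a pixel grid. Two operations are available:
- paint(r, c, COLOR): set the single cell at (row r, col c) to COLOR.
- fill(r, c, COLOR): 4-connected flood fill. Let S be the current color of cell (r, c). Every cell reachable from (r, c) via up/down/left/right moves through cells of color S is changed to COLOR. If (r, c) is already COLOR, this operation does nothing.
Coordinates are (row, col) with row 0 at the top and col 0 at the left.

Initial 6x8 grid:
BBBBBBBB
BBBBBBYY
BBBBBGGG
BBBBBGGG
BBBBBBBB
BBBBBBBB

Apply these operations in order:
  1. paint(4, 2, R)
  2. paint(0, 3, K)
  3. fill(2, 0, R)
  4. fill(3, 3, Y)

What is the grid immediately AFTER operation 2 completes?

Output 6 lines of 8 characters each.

After op 1 paint(4,2,R):
BBBBBBBB
BBBBBBYY
BBBBBGGG
BBBBBGGG
BBRBBBBB
BBBBBBBB
After op 2 paint(0,3,K):
BBBKBBBB
BBBBBBYY
BBBBBGGG
BBBBBGGG
BBRBBBBB
BBBBBBBB

Answer: BBBKBBBB
BBBBBBYY
BBBBBGGG
BBBBBGGG
BBRBBBBB
BBBBBBBB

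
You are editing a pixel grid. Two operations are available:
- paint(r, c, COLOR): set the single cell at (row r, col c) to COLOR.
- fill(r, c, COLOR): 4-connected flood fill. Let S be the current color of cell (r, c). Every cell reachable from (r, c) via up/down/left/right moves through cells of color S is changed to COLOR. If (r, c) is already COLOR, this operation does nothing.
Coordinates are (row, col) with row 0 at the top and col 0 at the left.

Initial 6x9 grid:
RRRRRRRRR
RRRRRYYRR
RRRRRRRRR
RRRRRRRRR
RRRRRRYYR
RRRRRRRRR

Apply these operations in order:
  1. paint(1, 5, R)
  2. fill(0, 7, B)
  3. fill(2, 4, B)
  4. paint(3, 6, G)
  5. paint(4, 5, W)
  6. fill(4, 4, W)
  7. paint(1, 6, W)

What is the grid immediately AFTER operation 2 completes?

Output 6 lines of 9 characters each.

After op 1 paint(1,5,R):
RRRRRRRRR
RRRRRRYRR
RRRRRRRRR
RRRRRRRRR
RRRRRRYYR
RRRRRRRRR
After op 2 fill(0,7,B) [51 cells changed]:
BBBBBBBBB
BBBBBBYBB
BBBBBBBBB
BBBBBBBBB
BBBBBBYYB
BBBBBBBBB

Answer: BBBBBBBBB
BBBBBBYBB
BBBBBBBBB
BBBBBBBBB
BBBBBBYYB
BBBBBBBBB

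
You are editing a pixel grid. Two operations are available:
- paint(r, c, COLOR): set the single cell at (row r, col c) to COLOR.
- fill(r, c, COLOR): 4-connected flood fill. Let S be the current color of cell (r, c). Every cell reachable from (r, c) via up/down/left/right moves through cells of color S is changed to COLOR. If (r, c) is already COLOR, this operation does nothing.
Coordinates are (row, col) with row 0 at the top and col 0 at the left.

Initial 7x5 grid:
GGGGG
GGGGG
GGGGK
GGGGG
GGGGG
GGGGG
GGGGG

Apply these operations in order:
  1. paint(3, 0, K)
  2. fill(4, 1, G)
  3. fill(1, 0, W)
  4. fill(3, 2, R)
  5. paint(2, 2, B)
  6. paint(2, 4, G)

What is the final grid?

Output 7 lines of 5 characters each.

Answer: RRRRR
RRRRR
RRBRG
KRRRR
RRRRR
RRRRR
RRRRR

Derivation:
After op 1 paint(3,0,K):
GGGGG
GGGGG
GGGGK
KGGGG
GGGGG
GGGGG
GGGGG
After op 2 fill(4,1,G) [0 cells changed]:
GGGGG
GGGGG
GGGGK
KGGGG
GGGGG
GGGGG
GGGGG
After op 3 fill(1,0,W) [33 cells changed]:
WWWWW
WWWWW
WWWWK
KWWWW
WWWWW
WWWWW
WWWWW
After op 4 fill(3,2,R) [33 cells changed]:
RRRRR
RRRRR
RRRRK
KRRRR
RRRRR
RRRRR
RRRRR
After op 5 paint(2,2,B):
RRRRR
RRRRR
RRBRK
KRRRR
RRRRR
RRRRR
RRRRR
After op 6 paint(2,4,G):
RRRRR
RRRRR
RRBRG
KRRRR
RRRRR
RRRRR
RRRRR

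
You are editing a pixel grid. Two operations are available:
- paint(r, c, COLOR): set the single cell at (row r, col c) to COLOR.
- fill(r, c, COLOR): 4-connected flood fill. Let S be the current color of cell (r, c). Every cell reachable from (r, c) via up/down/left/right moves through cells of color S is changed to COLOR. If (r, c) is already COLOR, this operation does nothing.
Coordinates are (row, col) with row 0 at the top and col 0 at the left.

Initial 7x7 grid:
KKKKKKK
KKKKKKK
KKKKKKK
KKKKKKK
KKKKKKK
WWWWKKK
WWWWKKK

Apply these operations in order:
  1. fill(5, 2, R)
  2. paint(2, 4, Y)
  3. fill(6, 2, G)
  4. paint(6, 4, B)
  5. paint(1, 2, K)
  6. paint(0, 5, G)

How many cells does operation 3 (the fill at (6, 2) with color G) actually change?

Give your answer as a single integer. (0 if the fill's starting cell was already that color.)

Answer: 8

Derivation:
After op 1 fill(5,2,R) [8 cells changed]:
KKKKKKK
KKKKKKK
KKKKKKK
KKKKKKK
KKKKKKK
RRRRKKK
RRRRKKK
After op 2 paint(2,4,Y):
KKKKKKK
KKKKKKK
KKKKYKK
KKKKKKK
KKKKKKK
RRRRKKK
RRRRKKK
After op 3 fill(6,2,G) [8 cells changed]:
KKKKKKK
KKKKKKK
KKKKYKK
KKKKKKK
KKKKKKK
GGGGKKK
GGGGKKK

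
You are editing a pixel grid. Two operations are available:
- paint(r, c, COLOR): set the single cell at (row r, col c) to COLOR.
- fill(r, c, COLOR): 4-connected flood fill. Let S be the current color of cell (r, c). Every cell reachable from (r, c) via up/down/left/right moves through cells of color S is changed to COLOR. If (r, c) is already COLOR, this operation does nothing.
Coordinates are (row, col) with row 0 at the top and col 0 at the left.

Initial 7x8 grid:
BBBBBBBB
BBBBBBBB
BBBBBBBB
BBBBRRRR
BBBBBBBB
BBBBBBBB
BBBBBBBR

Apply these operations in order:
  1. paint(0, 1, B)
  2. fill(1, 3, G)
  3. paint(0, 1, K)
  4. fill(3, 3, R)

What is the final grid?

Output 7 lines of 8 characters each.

Answer: RKRRRRRR
RRRRRRRR
RRRRRRRR
RRRRRRRR
RRRRRRRR
RRRRRRRR
RRRRRRRR

Derivation:
After op 1 paint(0,1,B):
BBBBBBBB
BBBBBBBB
BBBBBBBB
BBBBRRRR
BBBBBBBB
BBBBBBBB
BBBBBBBR
After op 2 fill(1,3,G) [51 cells changed]:
GGGGGGGG
GGGGGGGG
GGGGGGGG
GGGGRRRR
GGGGGGGG
GGGGGGGG
GGGGGGGR
After op 3 paint(0,1,K):
GKGGGGGG
GGGGGGGG
GGGGGGGG
GGGGRRRR
GGGGGGGG
GGGGGGGG
GGGGGGGR
After op 4 fill(3,3,R) [50 cells changed]:
RKRRRRRR
RRRRRRRR
RRRRRRRR
RRRRRRRR
RRRRRRRR
RRRRRRRR
RRRRRRRR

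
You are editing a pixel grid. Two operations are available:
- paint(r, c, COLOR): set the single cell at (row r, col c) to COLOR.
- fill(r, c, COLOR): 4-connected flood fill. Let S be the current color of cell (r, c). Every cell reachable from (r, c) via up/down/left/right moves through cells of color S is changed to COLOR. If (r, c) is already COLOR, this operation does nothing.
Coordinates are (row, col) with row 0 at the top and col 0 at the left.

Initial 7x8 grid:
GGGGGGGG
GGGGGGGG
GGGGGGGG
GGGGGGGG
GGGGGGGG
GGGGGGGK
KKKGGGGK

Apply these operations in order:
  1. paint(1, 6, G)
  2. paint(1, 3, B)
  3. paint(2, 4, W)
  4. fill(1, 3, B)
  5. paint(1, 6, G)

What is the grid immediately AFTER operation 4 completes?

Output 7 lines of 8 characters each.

Answer: GGGGGGGG
GGGBGGGG
GGGGWGGG
GGGGGGGG
GGGGGGGG
GGGGGGGK
KKKGGGGK

Derivation:
After op 1 paint(1,6,G):
GGGGGGGG
GGGGGGGG
GGGGGGGG
GGGGGGGG
GGGGGGGG
GGGGGGGK
KKKGGGGK
After op 2 paint(1,3,B):
GGGGGGGG
GGGBGGGG
GGGGGGGG
GGGGGGGG
GGGGGGGG
GGGGGGGK
KKKGGGGK
After op 3 paint(2,4,W):
GGGGGGGG
GGGBGGGG
GGGGWGGG
GGGGGGGG
GGGGGGGG
GGGGGGGK
KKKGGGGK
After op 4 fill(1,3,B) [0 cells changed]:
GGGGGGGG
GGGBGGGG
GGGGWGGG
GGGGGGGG
GGGGGGGG
GGGGGGGK
KKKGGGGK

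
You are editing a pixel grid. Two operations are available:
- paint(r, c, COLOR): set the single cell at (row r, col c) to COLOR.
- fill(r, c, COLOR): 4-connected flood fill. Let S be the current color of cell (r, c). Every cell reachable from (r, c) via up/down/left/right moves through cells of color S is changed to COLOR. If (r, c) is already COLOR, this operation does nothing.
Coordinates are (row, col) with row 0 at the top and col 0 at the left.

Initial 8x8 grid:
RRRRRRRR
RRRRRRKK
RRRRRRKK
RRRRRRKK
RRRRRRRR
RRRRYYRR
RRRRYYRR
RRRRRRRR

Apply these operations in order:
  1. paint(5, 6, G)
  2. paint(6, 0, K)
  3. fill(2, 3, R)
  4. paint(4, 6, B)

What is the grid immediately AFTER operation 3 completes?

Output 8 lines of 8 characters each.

Answer: RRRRRRRR
RRRRRRKK
RRRRRRKK
RRRRRRKK
RRRRRRRR
RRRRYYGR
KRRRYYRR
RRRRRRRR

Derivation:
After op 1 paint(5,6,G):
RRRRRRRR
RRRRRRKK
RRRRRRKK
RRRRRRKK
RRRRRRRR
RRRRYYGR
RRRRYYRR
RRRRRRRR
After op 2 paint(6,0,K):
RRRRRRRR
RRRRRRKK
RRRRRRKK
RRRRRRKK
RRRRRRRR
RRRRYYGR
KRRRYYRR
RRRRRRRR
After op 3 fill(2,3,R) [0 cells changed]:
RRRRRRRR
RRRRRRKK
RRRRRRKK
RRRRRRKK
RRRRRRRR
RRRRYYGR
KRRRYYRR
RRRRRRRR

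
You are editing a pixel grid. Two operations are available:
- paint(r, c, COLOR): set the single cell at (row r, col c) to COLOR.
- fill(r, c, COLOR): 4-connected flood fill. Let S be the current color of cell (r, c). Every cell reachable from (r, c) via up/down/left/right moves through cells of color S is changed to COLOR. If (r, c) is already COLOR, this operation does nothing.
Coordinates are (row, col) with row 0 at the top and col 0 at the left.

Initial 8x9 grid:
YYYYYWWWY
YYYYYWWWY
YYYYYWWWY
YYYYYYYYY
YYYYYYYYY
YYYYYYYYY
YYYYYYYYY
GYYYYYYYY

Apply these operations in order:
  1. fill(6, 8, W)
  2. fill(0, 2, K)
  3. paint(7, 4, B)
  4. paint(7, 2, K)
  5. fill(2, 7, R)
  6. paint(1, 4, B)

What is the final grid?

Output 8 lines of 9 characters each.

Answer: RRRRRRRRR
RRRRBRRRR
RRRRRRRRR
RRRRRRRRR
RRRRRRRRR
RRRRRRRRR
RRRRRRRRR
GRRRBRRRR

Derivation:
After op 1 fill(6,8,W) [62 cells changed]:
WWWWWWWWW
WWWWWWWWW
WWWWWWWWW
WWWWWWWWW
WWWWWWWWW
WWWWWWWWW
WWWWWWWWW
GWWWWWWWW
After op 2 fill(0,2,K) [71 cells changed]:
KKKKKKKKK
KKKKKKKKK
KKKKKKKKK
KKKKKKKKK
KKKKKKKKK
KKKKKKKKK
KKKKKKKKK
GKKKKKKKK
After op 3 paint(7,4,B):
KKKKKKKKK
KKKKKKKKK
KKKKKKKKK
KKKKKKKKK
KKKKKKKKK
KKKKKKKKK
KKKKKKKKK
GKKKBKKKK
After op 4 paint(7,2,K):
KKKKKKKKK
KKKKKKKKK
KKKKKKKKK
KKKKKKKKK
KKKKKKKKK
KKKKKKKKK
KKKKKKKKK
GKKKBKKKK
After op 5 fill(2,7,R) [70 cells changed]:
RRRRRRRRR
RRRRRRRRR
RRRRRRRRR
RRRRRRRRR
RRRRRRRRR
RRRRRRRRR
RRRRRRRRR
GRRRBRRRR
After op 6 paint(1,4,B):
RRRRRRRRR
RRRRBRRRR
RRRRRRRRR
RRRRRRRRR
RRRRRRRRR
RRRRRRRRR
RRRRRRRRR
GRRRBRRRR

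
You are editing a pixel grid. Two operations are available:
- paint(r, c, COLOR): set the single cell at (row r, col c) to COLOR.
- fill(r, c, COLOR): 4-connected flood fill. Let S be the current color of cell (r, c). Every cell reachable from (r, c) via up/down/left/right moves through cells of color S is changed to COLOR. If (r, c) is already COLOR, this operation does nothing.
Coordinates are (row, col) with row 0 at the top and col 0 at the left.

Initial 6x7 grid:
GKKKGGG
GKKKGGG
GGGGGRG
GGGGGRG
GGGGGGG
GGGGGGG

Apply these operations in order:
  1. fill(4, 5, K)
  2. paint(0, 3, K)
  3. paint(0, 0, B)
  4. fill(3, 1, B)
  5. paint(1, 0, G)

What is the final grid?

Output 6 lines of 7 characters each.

Answer: BBBBBBB
GBBBBBB
BBBBBRB
BBBBBRB
BBBBBBB
BBBBBBB

Derivation:
After op 1 fill(4,5,K) [34 cells changed]:
KKKKKKK
KKKKKKK
KKKKKRK
KKKKKRK
KKKKKKK
KKKKKKK
After op 2 paint(0,3,K):
KKKKKKK
KKKKKKK
KKKKKRK
KKKKKRK
KKKKKKK
KKKKKKK
After op 3 paint(0,0,B):
BKKKKKK
KKKKKKK
KKKKKRK
KKKKKRK
KKKKKKK
KKKKKKK
After op 4 fill(3,1,B) [39 cells changed]:
BBBBBBB
BBBBBBB
BBBBBRB
BBBBBRB
BBBBBBB
BBBBBBB
After op 5 paint(1,0,G):
BBBBBBB
GBBBBBB
BBBBBRB
BBBBBRB
BBBBBBB
BBBBBBB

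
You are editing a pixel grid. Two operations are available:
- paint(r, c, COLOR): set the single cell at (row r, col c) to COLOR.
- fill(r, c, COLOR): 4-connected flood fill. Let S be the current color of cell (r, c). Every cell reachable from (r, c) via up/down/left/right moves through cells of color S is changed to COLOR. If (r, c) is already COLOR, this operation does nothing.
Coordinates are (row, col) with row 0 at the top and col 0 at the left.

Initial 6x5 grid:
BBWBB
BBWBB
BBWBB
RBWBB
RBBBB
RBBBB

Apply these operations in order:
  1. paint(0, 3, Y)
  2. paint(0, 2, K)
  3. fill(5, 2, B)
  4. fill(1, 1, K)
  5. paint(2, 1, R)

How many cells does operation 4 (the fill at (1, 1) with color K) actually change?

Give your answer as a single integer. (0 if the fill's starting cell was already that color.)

Answer: 22

Derivation:
After op 1 paint(0,3,Y):
BBWYB
BBWBB
BBWBB
RBWBB
RBBBB
RBBBB
After op 2 paint(0,2,K):
BBKYB
BBWBB
BBWBB
RBWBB
RBBBB
RBBBB
After op 3 fill(5,2,B) [0 cells changed]:
BBKYB
BBWBB
BBWBB
RBWBB
RBBBB
RBBBB
After op 4 fill(1,1,K) [22 cells changed]:
KKKYK
KKWKK
KKWKK
RKWKK
RKKKK
RKKKK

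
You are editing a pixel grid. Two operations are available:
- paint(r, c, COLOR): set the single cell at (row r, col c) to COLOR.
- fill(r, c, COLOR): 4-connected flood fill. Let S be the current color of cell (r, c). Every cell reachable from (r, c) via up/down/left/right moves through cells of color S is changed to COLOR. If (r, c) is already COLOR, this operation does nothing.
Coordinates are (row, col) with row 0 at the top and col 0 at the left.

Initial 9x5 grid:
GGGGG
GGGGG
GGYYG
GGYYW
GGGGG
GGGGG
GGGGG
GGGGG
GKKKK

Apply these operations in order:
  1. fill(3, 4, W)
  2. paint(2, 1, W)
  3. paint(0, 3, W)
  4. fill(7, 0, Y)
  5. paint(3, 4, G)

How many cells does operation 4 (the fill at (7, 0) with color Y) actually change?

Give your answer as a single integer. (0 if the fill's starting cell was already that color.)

Answer: 34

Derivation:
After op 1 fill(3,4,W) [0 cells changed]:
GGGGG
GGGGG
GGYYG
GGYYW
GGGGG
GGGGG
GGGGG
GGGGG
GKKKK
After op 2 paint(2,1,W):
GGGGG
GGGGG
GWYYG
GGYYW
GGGGG
GGGGG
GGGGG
GGGGG
GKKKK
After op 3 paint(0,3,W):
GGGWG
GGGGG
GWYYG
GGYYW
GGGGG
GGGGG
GGGGG
GGGGG
GKKKK
After op 4 fill(7,0,Y) [34 cells changed]:
YYYWY
YYYYY
YWYYY
YYYYW
YYYYY
YYYYY
YYYYY
YYYYY
YKKKK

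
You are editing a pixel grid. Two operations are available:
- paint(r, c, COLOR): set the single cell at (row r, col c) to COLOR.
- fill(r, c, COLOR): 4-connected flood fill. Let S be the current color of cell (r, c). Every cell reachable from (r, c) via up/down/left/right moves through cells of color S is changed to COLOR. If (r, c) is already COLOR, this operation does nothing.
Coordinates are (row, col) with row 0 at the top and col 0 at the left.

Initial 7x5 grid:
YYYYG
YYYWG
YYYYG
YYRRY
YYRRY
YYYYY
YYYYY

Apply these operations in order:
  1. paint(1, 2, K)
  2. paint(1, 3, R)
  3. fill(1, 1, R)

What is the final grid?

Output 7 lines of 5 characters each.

Answer: RRRRG
RRKRG
RRRRG
RRRRR
RRRRR
RRRRR
RRRRR

Derivation:
After op 1 paint(1,2,K):
YYYYG
YYKWG
YYYYG
YYRRY
YYRRY
YYYYY
YYYYY
After op 2 paint(1,3,R):
YYYYG
YYKRG
YYYYG
YYRRY
YYRRY
YYYYY
YYYYY
After op 3 fill(1,1,R) [26 cells changed]:
RRRRG
RRKRG
RRRRG
RRRRR
RRRRR
RRRRR
RRRRR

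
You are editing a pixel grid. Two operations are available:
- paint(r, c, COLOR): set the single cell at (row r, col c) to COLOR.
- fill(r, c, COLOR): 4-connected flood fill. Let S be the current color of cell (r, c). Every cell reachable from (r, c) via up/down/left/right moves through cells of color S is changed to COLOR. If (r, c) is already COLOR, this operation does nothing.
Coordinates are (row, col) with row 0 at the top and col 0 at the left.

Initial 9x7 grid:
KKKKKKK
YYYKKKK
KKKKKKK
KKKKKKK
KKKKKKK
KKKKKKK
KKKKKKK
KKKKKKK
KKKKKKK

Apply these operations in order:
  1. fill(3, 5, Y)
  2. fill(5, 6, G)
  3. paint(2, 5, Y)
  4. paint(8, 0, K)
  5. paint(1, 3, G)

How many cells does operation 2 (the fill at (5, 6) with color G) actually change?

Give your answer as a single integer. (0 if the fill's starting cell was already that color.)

After op 1 fill(3,5,Y) [60 cells changed]:
YYYYYYY
YYYYYYY
YYYYYYY
YYYYYYY
YYYYYYY
YYYYYYY
YYYYYYY
YYYYYYY
YYYYYYY
After op 2 fill(5,6,G) [63 cells changed]:
GGGGGGG
GGGGGGG
GGGGGGG
GGGGGGG
GGGGGGG
GGGGGGG
GGGGGGG
GGGGGGG
GGGGGGG

Answer: 63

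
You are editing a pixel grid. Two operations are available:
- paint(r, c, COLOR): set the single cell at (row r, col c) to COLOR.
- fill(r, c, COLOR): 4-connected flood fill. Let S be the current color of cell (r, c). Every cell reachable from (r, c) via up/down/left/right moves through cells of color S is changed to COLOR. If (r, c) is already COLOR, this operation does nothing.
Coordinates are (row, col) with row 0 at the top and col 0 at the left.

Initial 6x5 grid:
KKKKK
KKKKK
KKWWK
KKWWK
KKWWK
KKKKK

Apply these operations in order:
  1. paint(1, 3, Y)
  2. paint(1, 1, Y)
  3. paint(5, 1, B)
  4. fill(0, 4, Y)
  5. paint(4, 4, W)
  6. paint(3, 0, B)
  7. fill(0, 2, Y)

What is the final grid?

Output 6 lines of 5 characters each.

After op 1 paint(1,3,Y):
KKKKK
KKKYK
KKWWK
KKWWK
KKWWK
KKKKK
After op 2 paint(1,1,Y):
KKKKK
KYKYK
KKWWK
KKWWK
KKWWK
KKKKK
After op 3 paint(5,1,B):
KKKKK
KYKYK
KKWWK
KKWWK
KKWWK
KBKKK
After op 4 fill(0,4,Y) [21 cells changed]:
YYYYY
YYYYY
YYWWY
YYWWY
YYWWY
YBYYY
After op 5 paint(4,4,W):
YYYYY
YYYYY
YYWWY
YYWWY
YYWWW
YBYYY
After op 6 paint(3,0,B):
YYYYY
YYYYY
YYWWY
BYWWY
YYWWW
YBYYY
After op 7 fill(0,2,Y) [0 cells changed]:
YYYYY
YYYYY
YYWWY
BYWWY
YYWWW
YBYYY

Answer: YYYYY
YYYYY
YYWWY
BYWWY
YYWWW
YBYYY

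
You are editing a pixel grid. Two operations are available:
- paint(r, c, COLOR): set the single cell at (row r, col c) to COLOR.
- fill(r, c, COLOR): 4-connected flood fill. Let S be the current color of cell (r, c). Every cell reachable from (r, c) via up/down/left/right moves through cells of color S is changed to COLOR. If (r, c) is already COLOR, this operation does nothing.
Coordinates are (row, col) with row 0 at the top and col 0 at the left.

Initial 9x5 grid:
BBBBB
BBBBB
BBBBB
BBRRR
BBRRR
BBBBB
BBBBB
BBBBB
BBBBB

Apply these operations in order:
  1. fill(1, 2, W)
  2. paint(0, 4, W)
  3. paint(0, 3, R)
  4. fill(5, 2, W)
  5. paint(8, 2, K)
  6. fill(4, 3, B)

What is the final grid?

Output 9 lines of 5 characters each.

After op 1 fill(1,2,W) [39 cells changed]:
WWWWW
WWWWW
WWWWW
WWRRR
WWRRR
WWWWW
WWWWW
WWWWW
WWWWW
After op 2 paint(0,4,W):
WWWWW
WWWWW
WWWWW
WWRRR
WWRRR
WWWWW
WWWWW
WWWWW
WWWWW
After op 3 paint(0,3,R):
WWWRW
WWWWW
WWWWW
WWRRR
WWRRR
WWWWW
WWWWW
WWWWW
WWWWW
After op 4 fill(5,2,W) [0 cells changed]:
WWWRW
WWWWW
WWWWW
WWRRR
WWRRR
WWWWW
WWWWW
WWWWW
WWWWW
After op 5 paint(8,2,K):
WWWRW
WWWWW
WWWWW
WWRRR
WWRRR
WWWWW
WWWWW
WWWWW
WWKWW
After op 6 fill(4,3,B) [6 cells changed]:
WWWRW
WWWWW
WWWWW
WWBBB
WWBBB
WWWWW
WWWWW
WWWWW
WWKWW

Answer: WWWRW
WWWWW
WWWWW
WWBBB
WWBBB
WWWWW
WWWWW
WWWWW
WWKWW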